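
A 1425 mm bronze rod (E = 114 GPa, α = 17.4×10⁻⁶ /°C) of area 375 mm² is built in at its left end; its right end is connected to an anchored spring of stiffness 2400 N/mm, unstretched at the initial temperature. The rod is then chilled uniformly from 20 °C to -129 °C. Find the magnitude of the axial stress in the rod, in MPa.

Free thermal contraction: δ_free = αΔT L = 17.4×10⁻⁶ × 149 × 1425 = 3.694 mm.
Let P be the tensile force in the spring. The rod extends elastically by PL/(AE) and the spring stretches by P/k; together these equal δ_free.
P [ L/(AE) + 1/k ] = δ_free → P [ 1425/(375×114×10³) + 1/(2400) ] = 3.694.
P = 3.694 / 0.00045 = 8210 N.
σ = P/A = 8210/375 = 21.89 MPa.

σ ≈ 21.9 MPa (tensile)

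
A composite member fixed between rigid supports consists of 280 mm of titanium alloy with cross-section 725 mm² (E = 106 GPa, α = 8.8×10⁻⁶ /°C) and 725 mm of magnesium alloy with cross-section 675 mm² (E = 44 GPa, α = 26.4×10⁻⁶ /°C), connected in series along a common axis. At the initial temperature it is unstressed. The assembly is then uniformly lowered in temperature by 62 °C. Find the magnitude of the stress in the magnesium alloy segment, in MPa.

σ ≈ 70.7 MPa (tensile)

If the supports were absent, the total length change would be Σ αᵢΔT Lᵢ = 8.8×10⁻⁶×62×280 + 26.4×10⁻⁶×62×725 = 1.339 mm.
The rigid supports impose zero overall length change; the single axial force P common to all segments must satisfy P Σ Lᵢ/(AᵢEᵢ) = δ_free.
The series flexibility is Σ Lᵢ/(AᵢEᵢ) = 280/(725×106×10³) + 725/(675×44×10³) = 2.805×10⁻⁵ mm/N.
Hence P = δ_free / Σ(L/AE) = 1.339/2.805×10⁻⁵ = 47.74 kN (tensile).
σ_{magnesium alloy} = P / A = 47740 / 675 = 70.73 MPa.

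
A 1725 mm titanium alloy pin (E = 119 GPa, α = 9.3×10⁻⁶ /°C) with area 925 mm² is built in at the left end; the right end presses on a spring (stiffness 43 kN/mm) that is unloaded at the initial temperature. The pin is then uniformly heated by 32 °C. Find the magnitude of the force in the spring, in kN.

P ≈ 13.2 kN

Free thermal expansion: δ_free = αΔT L = 9.3×10⁻⁶ × 32 × 1725 = 0.5134 mm.
Let P be the compressive force at the spring. The pin shortens elastically by PL/(AE) and the spring compresses by P/k; together these equal δ_free.
P [ L/(AE) + 1/k ] = δ_free → P [ 1725/(925×119×10³) + 1/(43×10³) ] = 0.5134.
P = 0.5134 / 3.893×10⁻⁵ = 13190 N.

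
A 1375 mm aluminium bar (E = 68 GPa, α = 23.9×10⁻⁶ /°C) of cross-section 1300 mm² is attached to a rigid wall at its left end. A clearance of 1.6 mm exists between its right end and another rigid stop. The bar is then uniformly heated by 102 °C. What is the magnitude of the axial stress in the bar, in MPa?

σ ≈ 86.6 MPa (compressive)

If the wall were absent the bar would grow by αΔT L = 23.9×10⁻⁶ × 102 × 1375 = 3.352 mm.
After closing the 1.6 mm clearance, 3.352 − 1.6 = 1.752 mm of expansion remains to be suppressed by the wall.
That suppressed elongation corresponds to σ = E·Δ/L = 68×10³ × 1.752/1375 = 86.64 MPa.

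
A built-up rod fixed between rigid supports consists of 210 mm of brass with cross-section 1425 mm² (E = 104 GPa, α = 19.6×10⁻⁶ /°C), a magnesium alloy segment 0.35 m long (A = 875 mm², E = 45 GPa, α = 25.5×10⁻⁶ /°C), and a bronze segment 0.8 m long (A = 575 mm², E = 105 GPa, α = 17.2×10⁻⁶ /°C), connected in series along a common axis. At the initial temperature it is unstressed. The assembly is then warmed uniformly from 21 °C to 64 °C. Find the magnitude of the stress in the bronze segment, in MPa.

If the supports were absent, the total length change would be Σ αᵢΔT Lᵢ = 19.6×10⁻⁶×43×210 + 25.5×10⁻⁶×43×350 + 17.2×10⁻⁶×43×800 = 1.152 mm.
The walls prevent any net length change, so an axial force P (same in every segment) develops. Compatibility: P · Σ Lᵢ/(AᵢEᵢ) = δ_free.
The series flexibility is Σ Lᵢ/(AᵢEᵢ) = 210/(1425×104×10³) + 350/(875×45×10³) + 800/(575×105×10³) = 2.356×10⁻⁵ mm/N.
P = 1.152 / 2.356×10⁻⁵ = 48920 N = 48.92 kN, compressive.
σ_{bronze} = P / A = 48920 / 575 = 85.08 MPa.

σ ≈ 85.1 MPa (compressive)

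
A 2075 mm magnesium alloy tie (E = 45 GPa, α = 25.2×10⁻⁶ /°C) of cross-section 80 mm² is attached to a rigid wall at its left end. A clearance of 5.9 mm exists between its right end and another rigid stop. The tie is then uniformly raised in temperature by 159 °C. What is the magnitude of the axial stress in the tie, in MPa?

Free thermal elongation = αΔT L = 25.2×10⁻⁶ × 159 × 2075 = 8.314 mm.
This exceeds the 5.9 mm gap, so the wall pushes back. The portion of expansion that must be recovered elastically is δ_free − gap = 8.314 − 5.9 = 2.414 mm.
Compatibility: PL/(AE) = 2.414 mm, so σ = P/A = E × (2.414/2075) = 52.35 MPa.

σ ≈ 52.4 MPa (compressive)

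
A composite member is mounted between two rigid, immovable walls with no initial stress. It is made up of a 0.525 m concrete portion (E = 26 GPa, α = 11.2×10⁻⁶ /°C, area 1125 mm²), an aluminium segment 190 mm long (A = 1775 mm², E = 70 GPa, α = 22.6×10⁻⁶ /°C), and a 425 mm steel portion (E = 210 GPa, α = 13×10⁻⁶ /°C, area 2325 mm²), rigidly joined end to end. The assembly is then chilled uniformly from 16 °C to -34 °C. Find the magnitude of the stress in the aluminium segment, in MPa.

If the supports were absent, the total length change would be Σ αᵢΔT Lᵢ = 11.2×10⁻⁶×50×525 + 22.6×10⁻⁶×50×190 + 13×10⁻⁶×50×425 = 0.7849 mm.
The rigid supports impose zero overall length change; the single axial force P common to all segments must satisfy P Σ Lᵢ/(AᵢEᵢ) = δ_free.
The series flexibility is Σ Lᵢ/(AᵢEᵢ) = 525/(1125×26×10³) + 190/(1775×70×10³) + 425/(2325×210×10³) = 2.035×10⁻⁵ mm/N.
P = 0.7849 / 2.035×10⁻⁵ = 38580 N = 38.58 kN, tensile.
σ_{aluminium} = P / A = 38580 / 1775 = 21.73 MPa.

σ ≈ 21.7 MPa (tensile)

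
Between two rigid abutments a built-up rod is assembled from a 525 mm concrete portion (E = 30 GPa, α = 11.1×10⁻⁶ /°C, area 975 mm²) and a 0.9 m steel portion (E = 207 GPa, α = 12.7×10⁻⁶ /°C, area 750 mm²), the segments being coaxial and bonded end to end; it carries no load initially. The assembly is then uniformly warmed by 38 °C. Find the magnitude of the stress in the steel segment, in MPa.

σ ≈ 36.8 MPa (compressive)

Free thermal expansion of the whole bar: Σ αᵢΔT Lᵢ = 11.1×10⁻⁶×38×525 + 12.7×10⁻⁶×38×900 = 0.6558 mm.
Since the ends are fixed, an axial force P builds up, equal in every segment, with P · Σ Lᵢ/(AᵢEᵢ) = δ_free.
Σ Lᵢ/(AᵢEᵢ) = 525/(975×30×10³) + 900/(750×207×10³) = 2.375×10⁻⁵ mm/N.
P = 0.6558 / 2.375×10⁻⁵ = 27620 N = 27.62 kN, compressive.
σ_{steel} = P / A = 27620 / 750 = 36.82 MPa.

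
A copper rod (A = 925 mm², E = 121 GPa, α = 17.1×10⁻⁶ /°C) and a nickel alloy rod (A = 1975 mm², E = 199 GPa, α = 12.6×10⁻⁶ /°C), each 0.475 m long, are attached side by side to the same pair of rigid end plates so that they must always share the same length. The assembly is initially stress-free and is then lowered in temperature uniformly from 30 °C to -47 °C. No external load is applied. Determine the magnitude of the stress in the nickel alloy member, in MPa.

Equilibrium of a rigid end plate with no external load gives equal and opposite internal forces ±P in the two members. Since α_{copper} > α_{nickel alloy}, cooling drives the copper into tension and the nickel alloy into compression.
Equating the net (thermal + elastic) strains gives |α₁ − α₂|·ΔT = P·[1/(A₁E₁) + 1/(A₂E₂)].
|α₁ − α₂|·ΔT = 4.5×10⁻⁶ × 77 = 0.0003465.
1/(A₁E₁) + 1/(A₂E₂) = 1/(925×121×10³) + 1/(1975×199×10³) = 1.148×10⁻⁸ N⁻¹.
P = 0.0003465 / 1.148×10⁻⁸ = 30190 N = 30.19 kN.
σ_{nickel alloy} = P/A₂ = 30190/1975 = 15.28 MPa, compressive.

σ ≈ 15.3 MPa (compressive)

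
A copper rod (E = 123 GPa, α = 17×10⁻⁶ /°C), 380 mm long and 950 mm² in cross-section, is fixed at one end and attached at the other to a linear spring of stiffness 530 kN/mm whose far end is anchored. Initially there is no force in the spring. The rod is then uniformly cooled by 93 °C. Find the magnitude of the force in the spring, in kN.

P ≈ 117 kN

The unrestrained thermal change is αΔT L = 17×10⁻⁶ × 93 × 380 = 0.6008 mm.
Let P be the tensile force in the spring. The rod extends elastically by PL/(AE) and the spring stretches by P/k; together these equal δ_free.
P [ L/(AE) + 1/k ] = δ_free → P [ 380/(950×123×10³) + 1/(530×10³) ] = 0.6008.
P = 0.6008 / 5.139×10⁻⁶ = 116900 N.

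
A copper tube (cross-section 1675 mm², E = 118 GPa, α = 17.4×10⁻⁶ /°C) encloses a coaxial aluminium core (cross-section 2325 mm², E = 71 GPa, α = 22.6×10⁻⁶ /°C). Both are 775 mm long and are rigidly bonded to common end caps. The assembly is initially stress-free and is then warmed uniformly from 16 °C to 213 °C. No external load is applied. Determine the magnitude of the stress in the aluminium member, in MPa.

Equilibrium of a rigid end plate with no external load gives equal and opposite internal forces ±P in the two members. Since α_{aluminium} > α_{copper}, heating drives the aluminium into compression and the copper into tension.
Setting the final lengths equal and cancelling L: (α₁ − α₂)ΔT = P/(A₁E₁) + P/(A₂E₂).
|α₁ − α₂|·ΔT = 5.2×10⁻⁶ × 197 = 0.001024.
1/(A₁E₁) + 1/(A₂E₂) = 1/(1675×118×10³) + 1/(2325×71×10³) = 1.112×10⁻⁸ N⁻¹.
So P = 0.001024 / 1.112×10⁻⁸ = 92.14 kN.
σ_{aluminium} = P/A₂ = 92140/2325 = 39.63 MPa, compressive.

σ ≈ 39.6 MPa (compressive)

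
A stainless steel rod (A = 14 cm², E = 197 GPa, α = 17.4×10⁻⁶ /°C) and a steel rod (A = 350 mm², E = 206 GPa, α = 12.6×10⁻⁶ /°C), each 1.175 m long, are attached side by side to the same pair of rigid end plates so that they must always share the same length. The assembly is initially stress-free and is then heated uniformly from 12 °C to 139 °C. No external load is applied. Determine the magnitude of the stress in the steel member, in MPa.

σ ≈ 99.6 MPa (tensile)

Both members must finish at the same length. With the larger α, the stainless steel tends to over-expand; the plates restrain it, putting the stainless steel in compression and the steel in tension. With no external load the two internal forces are equal and opposite, magnitude P.
Compatibility of the two members (thermal + elastic change equal): (α₁ − α₂)ΔT = P·[1/(A₁E₁) + 1/(A₂E₂)].
|α₁ − α₂|·ΔT = 4.8×10⁻⁶ × 127 = 0.0006096.
1/(A₁E₁) + 1/(A₂E₂) = 1/(1400×197×10³) + 1/(350×206×10³) = 1.75×10⁻⁸ N⁻¹.
So P = 0.0006096 / 1.75×10⁻⁸ = 34.84 kN.
σ_{steel} = P/A₂ = 34840/350 = 99.55 MPa, tensile.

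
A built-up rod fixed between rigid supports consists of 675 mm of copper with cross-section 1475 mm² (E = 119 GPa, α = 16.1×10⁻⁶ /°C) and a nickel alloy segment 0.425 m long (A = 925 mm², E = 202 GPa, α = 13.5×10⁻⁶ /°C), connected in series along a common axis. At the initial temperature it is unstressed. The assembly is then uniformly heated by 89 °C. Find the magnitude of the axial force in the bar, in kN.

P ≈ 241 kN (compressive)

If the supports were absent, the total length change would be Σ αᵢΔT Lᵢ = 16.1×10⁻⁶×89×675 + 13.5×10⁻⁶×89×425 = 1.478 mm.
The walls prevent any net length change, so an axial force P (same in every segment) develops. Compatibility: P · Σ Lᵢ/(AᵢEᵢ) = δ_free.
Σ Lᵢ/(AᵢEᵢ) = 675/(1475×119×10³) + 425/(925×202×10³) = 6.12×10⁻⁶ mm/N.
Hence P = δ_free / Σ(L/AE) = 1.478/6.12×10⁻⁶ = 241.5 kN (compressive).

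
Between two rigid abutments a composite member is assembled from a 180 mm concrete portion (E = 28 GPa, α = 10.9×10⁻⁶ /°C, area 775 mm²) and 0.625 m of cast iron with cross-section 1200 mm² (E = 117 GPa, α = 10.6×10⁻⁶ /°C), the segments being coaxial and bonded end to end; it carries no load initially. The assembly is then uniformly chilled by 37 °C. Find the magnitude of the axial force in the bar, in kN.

With the walls removed the bar would change length by δ_free = Σ αᵢΔT Lᵢ = 10.9×10⁻⁶×37×180 + 10.6×10⁻⁶×37×625 = 0.3177 mm.
The rigid supports impose zero overall length change; the single axial force P common to all segments must satisfy P Σ Lᵢ/(AᵢEᵢ) = δ_free.
The series flexibility is Σ Lᵢ/(AᵢEᵢ) = 180/(775×28×10³) + 625/(1200×117×10³) = 1.275×10⁻⁵ mm/N.
Hence P = δ_free / Σ(L/AE) = 0.3177/1.275×10⁻⁵ = 24.93 kN (tensile).

P ≈ 24.9 kN (tensile)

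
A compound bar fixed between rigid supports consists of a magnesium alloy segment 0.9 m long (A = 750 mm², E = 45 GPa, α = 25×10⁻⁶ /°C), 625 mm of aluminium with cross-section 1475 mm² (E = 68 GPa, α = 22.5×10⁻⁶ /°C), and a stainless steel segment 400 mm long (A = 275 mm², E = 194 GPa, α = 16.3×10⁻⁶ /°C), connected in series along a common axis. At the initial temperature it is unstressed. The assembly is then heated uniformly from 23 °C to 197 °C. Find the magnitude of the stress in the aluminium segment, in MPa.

If the supports were absent, the total length change would be Σ αᵢΔT Lᵢ = 25×10⁻⁶×174×900 + 22.5×10⁻⁶×174×625 + 16.3×10⁻⁶×174×400 = 7.496 mm.
The rigid supports impose zero overall length change; the single axial force P common to all segments must satisfy P Σ Lᵢ/(AᵢEᵢ) = δ_free.
Σ Lᵢ/(AᵢEᵢ) = 900/(750×45×10³) + 625/(1475×68×10³) + 400/(275×194×10³) = 4.04×10⁻⁵ mm/N.
So P = 7.496 / 4.04×10⁻⁵ = 185.6 kN, compressive.
σ_{aluminium} = P / A = 185600 / 1475 = 125.8 MPa.

σ ≈ 126 MPa (compressive)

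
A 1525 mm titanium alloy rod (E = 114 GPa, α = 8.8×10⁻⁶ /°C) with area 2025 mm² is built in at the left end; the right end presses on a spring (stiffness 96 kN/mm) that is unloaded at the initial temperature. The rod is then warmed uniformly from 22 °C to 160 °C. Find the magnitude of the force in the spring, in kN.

P ≈ 109 kN

The unrestrained thermal change is αΔT L = 8.8×10⁻⁶ × 138 × 1525 = 1.852 mm.
With a force P in the spring, the elastic change of the rod is PL/(AE) and that of the spring is P/k; compatibility requires their sum to equal δ_free.
So P = δ_free / [L/(AE) + 1/k] = 1.852 / [ 1525/(2025×114×10³) + 1/(96×10³) ].
P = 1.852 / 1.702×10⁻⁵ = 108800 N.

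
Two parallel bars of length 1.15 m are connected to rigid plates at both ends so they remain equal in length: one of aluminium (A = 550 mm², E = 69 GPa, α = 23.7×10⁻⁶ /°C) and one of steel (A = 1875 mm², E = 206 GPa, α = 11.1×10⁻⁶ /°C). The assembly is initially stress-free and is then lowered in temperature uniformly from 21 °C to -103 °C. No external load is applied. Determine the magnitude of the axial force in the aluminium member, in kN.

P ≈ 54 kN (tensile in the aluminium)

Equilibrium of a rigid end plate with no external load gives equal and opposite internal forces ±P in the two members. Since α_{aluminium} > α_{steel}, cooling drives the aluminium into tension and the steel into compression.
Compatibility of the two members (thermal + elastic change equal): (α₁ − α₂)ΔT = P·[1/(A₁E₁) + 1/(A₂E₂)].
|α₁ − α₂|·ΔT = 12.6×10⁻⁶ × 124 = 0.001562.
1/(A₁E₁) + 1/(A₂E₂) = 1/(550×69×10³) + 1/(1875×206×10³) = 2.894×10⁻⁸ N⁻¹.
P = 0.001562 / 2.894×10⁻⁸ = 53990 N = 53.99 kN.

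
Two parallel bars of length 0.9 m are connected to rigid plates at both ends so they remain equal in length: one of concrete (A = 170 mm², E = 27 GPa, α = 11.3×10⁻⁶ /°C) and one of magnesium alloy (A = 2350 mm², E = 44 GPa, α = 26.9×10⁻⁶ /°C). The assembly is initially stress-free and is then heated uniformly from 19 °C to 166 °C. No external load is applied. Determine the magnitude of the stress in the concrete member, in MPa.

σ ≈ 59.3 MPa (tensile)

Equilibrium of a rigid end plate with no external load gives equal and opposite internal forces ±P in the two members. Since α_{magnesium alloy} > α_{concrete}, heating drives the magnesium alloy into compression and the concrete into tension.
Equating the net (thermal + elastic) strains gives |α₁ − α₂|·ΔT = P·[1/(A₁E₁) + 1/(A₂E₂)].
|α₁ − α₂|·ΔT = 15.6×10⁻⁶ × 147 = 0.002293.
1/(A₁E₁) + 1/(A₂E₂) = 1/(170×27×10³) + 1/(2350×44×10³) = 2.275×10⁻⁷ N⁻¹.
So P = 0.002293 / 2.275×10⁻⁷ = 10.08 kN.
σ_{concrete} = P/A₁ = 10080/170 = 59.28 MPa, tensile.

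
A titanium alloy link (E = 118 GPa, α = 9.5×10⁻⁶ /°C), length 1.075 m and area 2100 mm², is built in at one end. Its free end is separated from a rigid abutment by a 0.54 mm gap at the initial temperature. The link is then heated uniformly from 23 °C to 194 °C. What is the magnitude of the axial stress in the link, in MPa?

Free thermal elongation = αΔT L = 9.5×10⁻⁶ × 171 × 1075 = 1.746 mm.
After closing the 0.54 mm clearance, 1.746 − 0.54 = 1.206 mm of expansion remains to be suppressed by the wall.
That suppressed elongation corresponds to σ = E·Δ/L = 118×10³ × 1.206/1075 = 132.4 MPa.

σ ≈ 132 MPa (compressive)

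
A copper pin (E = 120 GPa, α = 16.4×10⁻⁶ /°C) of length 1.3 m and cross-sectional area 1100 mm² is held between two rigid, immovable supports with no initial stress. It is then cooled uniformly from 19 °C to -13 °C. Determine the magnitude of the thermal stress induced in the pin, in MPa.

With length fixed, the mechanical strain must cancel the thermal strain αΔT = 16.4×10⁻⁶ × 32 = 524.8×10⁻⁶.
Hence σ = E·αΔT = 120×10³ × 524.8×10⁻⁶ = 62.98 MPa, tensile.

σ ≈ 63 MPa (tensile)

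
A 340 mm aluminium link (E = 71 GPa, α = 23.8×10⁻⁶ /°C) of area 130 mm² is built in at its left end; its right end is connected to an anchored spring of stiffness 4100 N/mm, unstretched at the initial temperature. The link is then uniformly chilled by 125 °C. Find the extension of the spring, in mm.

Free thermal contraction: δ_free = αΔT L = 23.8×10⁻⁶ × 125 × 340 = 1.011 mm.
With a force P in the spring, the elastic change of the link is PL/(AE) and that of the spring is P/k; compatibility requires their sum to equal δ_free.
P [ L/(AE) + 1/k ] = δ_free → P [ 340/(130×71×10³) + 1/(4100) ] = 1.011.
P = 1.011 / 0.0002807 = 3603 N.
Spring extension = P/k = 3603/(4100) = 0.8788 mm.

δ ≈ 0.879 mm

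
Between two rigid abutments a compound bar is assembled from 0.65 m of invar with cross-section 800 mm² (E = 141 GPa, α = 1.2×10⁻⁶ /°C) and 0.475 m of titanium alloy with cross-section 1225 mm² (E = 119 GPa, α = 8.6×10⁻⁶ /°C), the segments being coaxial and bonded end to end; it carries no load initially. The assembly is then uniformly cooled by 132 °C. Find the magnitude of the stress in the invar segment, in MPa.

σ ≈ 89 MPa (tensile)

If the supports were absent, the total length change would be Σ αᵢΔT Lᵢ = 1.2×10⁻⁶×132×650 + 8.6×10⁻⁶×132×475 = 0.6422 mm.
The rigid supports impose zero overall length change; the single axial force P common to all segments must satisfy P Σ Lᵢ/(AᵢEᵢ) = δ_free.
Σ Lᵢ/(AᵢEᵢ) = 650/(800×141×10³) + 475/(1225×119×10³) = 9.021×10⁻⁶ mm/N.
P = 0.6422 / 9.021×10⁻⁶ = 71190 N = 71.19 kN, tensile.
σ_{invar} = P / A = 71190 / 800 = 88.99 MPa.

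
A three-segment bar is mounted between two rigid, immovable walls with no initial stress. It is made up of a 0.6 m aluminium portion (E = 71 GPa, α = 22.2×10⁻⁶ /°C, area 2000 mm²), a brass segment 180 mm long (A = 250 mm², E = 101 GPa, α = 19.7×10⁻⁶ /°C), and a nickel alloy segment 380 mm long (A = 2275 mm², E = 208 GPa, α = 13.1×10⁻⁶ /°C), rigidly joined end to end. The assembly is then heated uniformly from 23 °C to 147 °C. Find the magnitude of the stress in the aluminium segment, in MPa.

If the supports were absent, the total length change would be Σ αᵢΔT Lᵢ = 22.2×10⁻⁶×124×600 + 19.7×10⁻⁶×124×180 + 13.1×10⁻⁶×124×380 = 2.709 mm.
The walls prevent any net length change, so an axial force P (same in every segment) develops. Compatibility: P · Σ Lᵢ/(AᵢEᵢ) = δ_free.
The series flexibility is Σ Lᵢ/(AᵢEᵢ) = 600/(2000×71×10³) + 180/(250×101×10³) + 380/(2275×208×10³) = 1.216×10⁻⁵ mm/N.
P = 2.709 / 1.216×10⁻⁵ = 222800 N = 222.8 kN, compressive.
σ_{aluminium} = P / A = 222800 / 2000 = 111.4 MPa.

σ ≈ 111 MPa (compressive)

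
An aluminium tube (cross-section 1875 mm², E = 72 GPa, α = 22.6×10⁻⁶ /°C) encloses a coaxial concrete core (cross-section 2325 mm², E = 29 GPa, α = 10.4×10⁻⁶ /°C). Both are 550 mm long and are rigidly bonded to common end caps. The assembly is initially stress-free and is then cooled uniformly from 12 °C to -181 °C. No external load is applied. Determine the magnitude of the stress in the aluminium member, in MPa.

σ ≈ 56.5 MPa (tensile)

Equilibrium of a rigid end plate with no external load gives equal and opposite internal forces ±P in the two members. Since α_{aluminium} > α_{concrete}, cooling drives the aluminium into tension and the concrete into compression.
Equating the net (thermal + elastic) strains gives |α₁ − α₂|·ΔT = P·[1/(A₁E₁) + 1/(A₂E₂)].
|α₁ − α₂|·ΔT = 12.2×10⁻⁶ × 193 = 0.002355.
1/(A₁E₁) + 1/(A₂E₂) = 1/(1875×72×10³) + 1/(2325×29×10³) = 2.224×10⁻⁸ N⁻¹.
P = 0.002355 / 2.224×10⁻⁸ = 105900 N = 105.9 kN.
σ_{aluminium} = P/A₁ = 105900/1875 = 56.47 MPa, tensile.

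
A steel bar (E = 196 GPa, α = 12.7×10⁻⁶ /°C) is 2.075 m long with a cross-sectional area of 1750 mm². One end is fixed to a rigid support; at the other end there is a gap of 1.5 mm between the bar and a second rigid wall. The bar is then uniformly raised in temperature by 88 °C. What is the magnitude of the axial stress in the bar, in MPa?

Free thermal elongation = αΔT L = 12.7×10⁻⁶ × 88 × 2075 = 2.319 mm.
After closing the 1.5 mm clearance, 2.319 − 1.5 = 0.819 mm of expansion remains to be suppressed by the wall.
That suppressed elongation corresponds to σ = E·Δ/L = 196×10³ × 0.819/2075 = 77.36 MPa.

σ ≈ 77.4 MPa (compressive)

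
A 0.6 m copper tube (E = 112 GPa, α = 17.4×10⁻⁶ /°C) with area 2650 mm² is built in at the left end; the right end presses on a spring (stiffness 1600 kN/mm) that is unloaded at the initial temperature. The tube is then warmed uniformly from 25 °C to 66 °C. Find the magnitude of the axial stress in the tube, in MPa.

The unrestrained thermal change is αΔT L = 17.4×10⁻⁶ × 41 × 600 = 0.428 mm.
With a force P in the spring, the elastic change of the tube is PL/(AE) and that of the spring is P/k; compatibility requires their sum to equal δ_free.
So P = δ_free / [L/(AE) + 1/k] = 0.428 / [ 600/(2650×112×10³) + 1/(1600×10³) ].
P = 0.428 / 2.647×10⁻⁶ = 161700 N.
σ = P/A = 161700/2650 = 61.03 MPa.

σ ≈ 61 MPa (compressive)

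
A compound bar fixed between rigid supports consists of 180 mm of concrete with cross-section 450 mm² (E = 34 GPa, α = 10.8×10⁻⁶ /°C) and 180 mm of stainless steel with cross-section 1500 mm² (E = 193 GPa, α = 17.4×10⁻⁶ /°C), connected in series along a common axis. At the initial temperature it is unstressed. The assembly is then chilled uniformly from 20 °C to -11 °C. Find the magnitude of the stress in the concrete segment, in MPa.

σ ≈ 28.2 MPa (tensile)

With the walls removed the bar would change length by δ_free = Σ αᵢΔT Lᵢ = 10.8×10⁻⁶×31×180 + 17.4×10⁻⁶×31×180 = 0.1574 mm.
Since the ends are fixed, an axial force P builds up, equal in every segment, with P · Σ Lᵢ/(AᵢEᵢ) = δ_free.
The series flexibility is Σ Lᵢ/(AᵢEᵢ) = 180/(450×34×10³) + 180/(1500×193×10³) = 1.239×10⁻⁵ mm/N.
Hence P = δ_free / Σ(L/AE) = 0.1574/1.239×10⁻⁵ = 12.7 kN (tensile).
σ_{concrete} = P / A = 12700 / 450 = 28.23 MPa.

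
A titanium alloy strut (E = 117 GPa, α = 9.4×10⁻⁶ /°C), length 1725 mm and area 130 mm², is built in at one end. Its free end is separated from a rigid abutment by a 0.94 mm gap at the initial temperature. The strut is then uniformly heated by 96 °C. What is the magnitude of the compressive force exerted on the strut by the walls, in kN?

P ≈ 5.44 kN

Unrestrained expansion: δ_free = αΔT L = 9.4×10⁻⁶ × 96 × 1725 = 1.557 mm.
The gap closes (δ_free > 0.94 mm) and the wall then resists a further 1.557 − 0.94 = 0.6166 mm of expansion.
Compatibility: PL/(AE) = 0.6166 mm, so σ = P/A = E × (0.6166/1725) = 41.82 MPa.
Force on the wall = σA = 41.82 × 130 mm² = 5.437 kN.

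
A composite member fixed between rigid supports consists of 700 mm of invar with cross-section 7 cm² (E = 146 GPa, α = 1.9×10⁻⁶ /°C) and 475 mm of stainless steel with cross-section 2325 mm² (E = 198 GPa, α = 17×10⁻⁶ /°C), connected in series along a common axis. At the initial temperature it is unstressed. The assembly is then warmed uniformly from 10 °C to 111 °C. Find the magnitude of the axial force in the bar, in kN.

Free thermal expansion of the whole bar: Σ αᵢΔT Lᵢ = 1.9×10⁻⁶×101×700 + 17×10⁻⁶×101×475 = 0.9499 mm.
The walls prevent any net length change, so an axial force P (same in every segment) develops. Compatibility: P · Σ Lᵢ/(AᵢEᵢ) = δ_free.
Σ Lᵢ/(AᵢEᵢ) = 700/(700×146×10³) + 475/(2325×198×10³) = 7.881×10⁻⁶ mm/N.
P = 0.9499 / 7.881×10⁻⁶ = 120500 N = 120.5 kN, compressive.

P ≈ 121 kN (compressive)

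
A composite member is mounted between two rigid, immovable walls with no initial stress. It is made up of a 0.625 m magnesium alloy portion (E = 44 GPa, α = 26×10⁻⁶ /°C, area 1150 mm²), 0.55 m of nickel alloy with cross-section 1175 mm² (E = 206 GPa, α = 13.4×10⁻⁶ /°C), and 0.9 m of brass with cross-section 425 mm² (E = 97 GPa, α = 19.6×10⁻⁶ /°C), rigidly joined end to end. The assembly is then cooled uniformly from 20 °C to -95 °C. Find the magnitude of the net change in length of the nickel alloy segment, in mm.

With the walls removed the bar would change length by δ_free = Σ αᵢΔT Lᵢ = 26×10⁻⁶×115×625 + 13.4×10⁻⁶×115×550 + 19.6×10⁻⁶×115×900 = 4.745 mm.
Since the ends are fixed, an axial force P builds up, equal in every segment, with P · Σ Lᵢ/(AᵢEᵢ) = δ_free.
Σ Lᵢ/(AᵢEᵢ) = 625/(1150×44×10³) + 550/(1175×206×10³) + 900/(425×97×10³) = 3.646×10⁻⁵ mm/N.
So P = 4.745 / 3.646×10⁻⁵ = 130.2 kN, tensile.
For the nickel alloy segment, free thermal change = 13.4×10⁻⁶×115×550 = 0.8476 mm and elastic change from P = 130200×550/(1175×206×10³) = 0.2957 mm; these oppose, so the net change is 0.552 mm (segment shortens).

|ΔL| ≈ 0.552 mm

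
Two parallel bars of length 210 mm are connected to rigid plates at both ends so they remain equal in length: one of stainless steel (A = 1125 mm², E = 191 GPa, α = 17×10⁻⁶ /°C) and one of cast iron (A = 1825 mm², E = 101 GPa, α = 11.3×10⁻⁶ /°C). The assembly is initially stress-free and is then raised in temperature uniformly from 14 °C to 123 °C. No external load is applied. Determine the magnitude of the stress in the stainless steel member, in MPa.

Both members must finish at the same length. With the larger α, the stainless steel tends to over-expand; the plates restrain it, putting the stainless steel in compression and the cast iron in tension. With no external load the two internal forces are equal and opposite, magnitude P.
Compatibility of the two members (thermal + elastic change equal): (α₁ − α₂)ΔT = P·[1/(A₁E₁) + 1/(A₂E₂)].
|α₁ − α₂|·ΔT = 5.7×10⁻⁶ × 109 = 0.0006213.
1/(A₁E₁) + 1/(A₂E₂) = 1/(1125×191×10³) + 1/(1825×101×10³) = 1.008×10⁻⁸ N⁻¹.
P = 0.0006213 / 1.008×10⁻⁸ = 61640 N = 61.64 kN.
σ_{stainless steel} = P/A₁ = 61640/1125 = 54.79 MPa, compressive.

σ ≈ 54.8 MPa (compressive)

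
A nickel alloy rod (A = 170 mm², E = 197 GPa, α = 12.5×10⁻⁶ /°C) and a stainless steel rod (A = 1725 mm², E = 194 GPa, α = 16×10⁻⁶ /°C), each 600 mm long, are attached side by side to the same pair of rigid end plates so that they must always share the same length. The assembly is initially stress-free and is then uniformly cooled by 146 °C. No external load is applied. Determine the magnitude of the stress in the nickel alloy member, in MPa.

σ ≈ 91.5 MPa (compressive)

The stainless steel has the larger α, so on cooling it would change length more than the nickel alloy if both were free. The rigid plates force a common final length, so the stainless steel is put into tension and the nickel alloy into compression, with equal and opposite forces P (no external load).
Compatibility of the two members (thermal + elastic change equal): (α₁ − α₂)ΔT = P·[1/(A₁E₁) + 1/(A₂E₂)].
|α₁ − α₂|·ΔT = 3.5×10⁻⁶ × 146 = 0.000511.
1/(A₁E₁) + 1/(A₂E₂) = 1/(170×197×10³) + 1/(1725×194×10³) = 3.285×10⁻⁸ N⁻¹.
So P = 0.000511 / 3.285×10⁻⁸ = 15.56 kN.
σ_{nickel alloy} = P/A₁ = 15560/170 = 91.51 MPa, compressive.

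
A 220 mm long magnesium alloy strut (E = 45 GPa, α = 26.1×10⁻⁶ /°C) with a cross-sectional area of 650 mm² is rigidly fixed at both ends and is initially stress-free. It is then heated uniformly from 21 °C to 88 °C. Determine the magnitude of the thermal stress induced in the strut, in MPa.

σ ≈ 78.7 MPa (compressive)

With length fixed, the mechanical strain must cancel the thermal strain αΔT = 26.1×10⁻⁶ × 67 = 1748.7×10⁻⁶.
σ = EαΔT = 45×10³ × 26.1×10⁻⁶ × 67 = 78.69 MPa (compressive; the strut is trying to expand).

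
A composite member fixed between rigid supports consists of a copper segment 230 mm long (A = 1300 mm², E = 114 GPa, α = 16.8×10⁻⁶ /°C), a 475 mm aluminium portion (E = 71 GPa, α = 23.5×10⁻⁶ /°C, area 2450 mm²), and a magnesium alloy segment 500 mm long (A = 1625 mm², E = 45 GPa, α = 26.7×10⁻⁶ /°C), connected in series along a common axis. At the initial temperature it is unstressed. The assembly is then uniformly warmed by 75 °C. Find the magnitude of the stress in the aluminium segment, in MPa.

With the walls removed the bar would change length by δ_free = Σ αᵢΔT Lᵢ = 16.8×10⁻⁶×75×230 + 23.5×10⁻⁶×75×475 + 26.7×10⁻⁶×75×500 = 2.128 mm.
Since the ends are fixed, an axial force P builds up, equal in every segment, with P · Σ Lᵢ/(AᵢEᵢ) = δ_free.
Σ Lᵢ/(AᵢEᵢ) = 230/(1300×114×10³) + 475/(2450×71×10³) + 500/(1625×45×10³) = 1.112×10⁻⁵ mm/N.
Hence P = δ_free / Σ(L/AE) = 2.128/1.112×10⁻⁵ = 191.4 kN (compressive).
σ_{aluminium} = P / A = 191400 / 2450 = 78.12 MPa.

σ ≈ 78.1 MPa (compressive)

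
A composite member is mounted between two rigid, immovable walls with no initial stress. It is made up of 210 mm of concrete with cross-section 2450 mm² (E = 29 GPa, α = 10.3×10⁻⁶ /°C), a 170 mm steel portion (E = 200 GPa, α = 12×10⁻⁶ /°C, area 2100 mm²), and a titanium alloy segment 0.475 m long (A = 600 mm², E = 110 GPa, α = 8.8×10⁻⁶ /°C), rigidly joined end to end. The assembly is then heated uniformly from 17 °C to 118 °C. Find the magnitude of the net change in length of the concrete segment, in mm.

Free thermal expansion of the whole bar: Σ αᵢΔT Lᵢ = 10.3×10⁻⁶×101×210 + 12×10⁻⁶×101×170 + 8.8×10⁻⁶×101×475 = 0.8467 mm.
The rigid supports impose zero overall length change; the single axial force P common to all segments must satisfy P Σ Lᵢ/(AᵢEᵢ) = δ_free.
The series flexibility is Σ Lᵢ/(AᵢEᵢ) = 210/(2450×29×10³) + 170/(2100×200×10³) + 475/(600×110×10³) = 1.056×10⁻⁵ mm/N.
So P = 0.8467 / 1.056×10⁻⁵ = 80.2 kN, compressive.
For the concrete segment, free thermal change = 10.3×10⁻⁶×101×210 = 0.2185 mm and elastic change from P = 80200×210/(2450×29×10³) = 0.237 mm; these oppose, so the net change is 0.0186 mm (segment shortens).

|ΔL| ≈ 0.0186 mm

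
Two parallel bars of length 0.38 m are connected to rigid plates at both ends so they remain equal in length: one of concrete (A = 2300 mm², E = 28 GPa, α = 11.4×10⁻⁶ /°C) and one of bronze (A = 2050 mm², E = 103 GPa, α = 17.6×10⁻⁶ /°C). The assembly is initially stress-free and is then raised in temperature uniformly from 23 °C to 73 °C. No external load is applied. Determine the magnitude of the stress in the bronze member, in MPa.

Equilibrium of a rigid end plate with no external load gives equal and opposite internal forces ±P in the two members. Since α_{bronze} > α_{concrete}, heating drives the bronze into compression and the concrete into tension.
Setting the final lengths equal and cancelling L: (α₁ − α₂)ΔT = P/(A₁E₁) + P/(A₂E₂).
|α₁ − α₂|·ΔT = 6.2×10⁻⁶ × 50 = 0.00031.
1/(A₁E₁) + 1/(A₂E₂) = 1/(2300×28×10³) + 1/(2050×103×10³) = 2.026×10⁻⁸ N⁻¹.
P = 0.00031 / 2.026×10⁻⁸ = 15300 N = 15.3 kN.
σ_{bronze} = P/A₂ = 15300/2050 = 7.463 MPa, compressive.

σ ≈ 7.46 MPa (compressive)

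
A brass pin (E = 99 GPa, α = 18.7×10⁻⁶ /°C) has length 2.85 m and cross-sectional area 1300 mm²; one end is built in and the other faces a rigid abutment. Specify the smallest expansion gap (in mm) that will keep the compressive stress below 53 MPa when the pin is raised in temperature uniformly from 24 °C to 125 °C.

g ≈ 3.86 mm

Free expansion if unrestrained: δ_free = αΔT L = 18.7×10⁻⁶ × 101 × 2850 = 5.383 mm.
At the allowable stress the elastic shortening the wall may impose is σL/E = 53 × 2850 / (99×10³) = 1.526 mm.
The gap must absorb the remainder: g_min = 5.383 − 1.526 = 3.857 mm.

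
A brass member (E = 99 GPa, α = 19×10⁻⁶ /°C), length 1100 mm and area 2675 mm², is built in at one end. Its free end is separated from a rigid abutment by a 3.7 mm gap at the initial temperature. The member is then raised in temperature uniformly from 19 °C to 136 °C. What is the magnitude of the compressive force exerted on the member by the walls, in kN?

Free thermal elongation = αΔT L = 19×10⁻⁶ × 117 × 1100 = 2.445 mm.
This is smaller than the 3.7 mm clearance, so the member expands freely without reaching the stop — the stress is zero.

P ≈ 0 kN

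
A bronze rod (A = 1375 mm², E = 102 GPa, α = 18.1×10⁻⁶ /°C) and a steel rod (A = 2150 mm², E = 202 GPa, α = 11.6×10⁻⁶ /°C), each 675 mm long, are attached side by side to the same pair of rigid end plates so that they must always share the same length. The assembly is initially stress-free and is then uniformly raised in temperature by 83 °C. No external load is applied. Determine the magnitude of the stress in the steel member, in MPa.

σ ≈ 26.6 MPa (tensile)

Equilibrium of a rigid end plate with no external load gives equal and opposite internal forces ±P in the two members. Since α_{bronze} > α_{steel}, heating drives the bronze into compression and the steel into tension.
Setting the final lengths equal and cancelling L: (α₁ − α₂)ΔT = P/(A₁E₁) + P/(A₂E₂).
|α₁ − α₂|·ΔT = 6.5×10⁻⁶ × 83 = 0.0005395.
1/(A₁E₁) + 1/(A₂E₂) = 1/(1375×102×10³) + 1/(2150×202×10³) = 9.433×10⁻⁹ N⁻¹.
So P = 0.0005395 / 9.433×10⁻⁹ = 57.19 kN.
σ_{steel} = P/A₂ = 57190/2150 = 26.6 MPa, tensile.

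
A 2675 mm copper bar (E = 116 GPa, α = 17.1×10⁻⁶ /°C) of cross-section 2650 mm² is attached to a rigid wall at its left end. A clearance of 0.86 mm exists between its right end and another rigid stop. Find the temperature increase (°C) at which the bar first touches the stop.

The gap closes when αΔT L = 0.86 mm, since the bar is still unstressed at that instant.
So ΔT = g/(αL) = 0.86/(17.1×10⁻⁶ × 2675) = 18.8 °C.

ΔT ≈ 18.8 °C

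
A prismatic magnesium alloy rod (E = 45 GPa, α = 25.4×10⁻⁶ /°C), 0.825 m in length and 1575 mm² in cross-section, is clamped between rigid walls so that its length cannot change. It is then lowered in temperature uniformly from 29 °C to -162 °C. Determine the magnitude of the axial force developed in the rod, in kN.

Full restraint means ε = 0, so the stress is σ = EαΔT = 45×10³ × 25.4×10⁻⁶ × 191 = 218.3 MPa.
Then P = σA = 218.3 × 1575 mm² = 343.8 kN, tensile.

P ≈ 344 kN (tensile)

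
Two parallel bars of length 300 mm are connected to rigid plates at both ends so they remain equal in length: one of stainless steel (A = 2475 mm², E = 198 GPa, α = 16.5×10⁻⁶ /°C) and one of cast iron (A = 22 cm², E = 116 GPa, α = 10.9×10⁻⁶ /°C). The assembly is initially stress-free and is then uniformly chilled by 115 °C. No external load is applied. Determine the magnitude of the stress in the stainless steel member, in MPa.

σ ≈ 43.7 MPa (tensile)

Both members must finish at the same length. With the larger α, the stainless steel tends to over-contract; the plates restrain it, putting the stainless steel in tension and the cast iron in compression. With no external load the two internal forces are equal and opposite, magnitude P.
Compatibility of the two members (thermal + elastic change equal): (α₁ − α₂)ΔT = P·[1/(A₁E₁) + 1/(A₂E₂)].
|α₁ − α₂|·ΔT = 5.6×10⁻⁶ × 115 = 0.000644.
1/(A₁E₁) + 1/(A₂E₂) = 1/(2475×198×10³) + 1/(2200×116×10³) = 5.959×10⁻⁹ N⁻¹.
So P = 0.000644 / 5.959×10⁻⁹ = 108.1 kN.
σ_{stainless steel} = P/A₁ = 108100/2475 = 43.66 MPa, tensile.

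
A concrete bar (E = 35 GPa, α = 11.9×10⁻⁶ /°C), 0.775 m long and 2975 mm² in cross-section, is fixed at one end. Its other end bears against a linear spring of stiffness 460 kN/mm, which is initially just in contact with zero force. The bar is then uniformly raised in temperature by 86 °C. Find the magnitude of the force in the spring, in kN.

Free thermal expansion: δ_free = αΔT L = 11.9×10⁻⁶ × 86 × 775 = 0.7931 mm.
With a force P in the spring, the elastic change of the bar is PL/(AE) and that of the spring is P/k; compatibility requires their sum to equal δ_free.
P [ L/(AE) + 1/k ] = δ_free → P [ 775/(2975×35×10³) + 1/(460×10³) ] = 0.7931.
P = 0.7931 / 9.617×10⁻⁶ = 82470 N.

P ≈ 82.5 kN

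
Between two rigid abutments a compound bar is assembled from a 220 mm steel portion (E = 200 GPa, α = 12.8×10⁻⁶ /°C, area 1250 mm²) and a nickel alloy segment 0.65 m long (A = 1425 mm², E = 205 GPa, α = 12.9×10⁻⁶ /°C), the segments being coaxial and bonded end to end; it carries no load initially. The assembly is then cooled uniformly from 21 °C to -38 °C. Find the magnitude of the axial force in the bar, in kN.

If the supports were absent, the total length change would be Σ αᵢΔT Lᵢ = 12.8×10⁻⁶×59×220 + 12.9×10⁻⁶×59×650 = 0.6609 mm.
The rigid supports impose zero overall length change; the single axial force P common to all segments must satisfy P Σ Lᵢ/(AᵢEᵢ) = δ_free.
The series flexibility is Σ Lᵢ/(AᵢEᵢ) = 220/(1250×200×10³) + 650/(1425×205×10³) = 3.105×10⁻⁶ mm/N.
Hence P = δ_free / Σ(L/AE) = 0.6609/3.105×10⁻⁶ = 212.8 kN (tensile).

P ≈ 213 kN (tensile)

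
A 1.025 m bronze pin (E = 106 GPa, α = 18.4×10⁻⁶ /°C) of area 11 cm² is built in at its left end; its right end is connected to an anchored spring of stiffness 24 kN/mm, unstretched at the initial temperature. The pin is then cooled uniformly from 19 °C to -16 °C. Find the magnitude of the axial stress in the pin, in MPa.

σ ≈ 11.9 MPa (tensile)

Free thermal contraction: δ_free = αΔT L = 18.4×10⁻⁶ × 35 × 1025 = 0.6601 mm.
Let P be the tensile force in the spring. The pin extends elastically by PL/(AE) and the spring stretches by P/k; together these equal δ_free.
So P = δ_free / [L/(AE) + 1/k] = 0.6601 / [ 1025/(1100×106×10³) + 1/(24×10³) ].
P = 0.6601 / 5.046×10⁻⁵ = 13080 N.
σ = P/A = 13080/1100 = 11.89 MPa.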